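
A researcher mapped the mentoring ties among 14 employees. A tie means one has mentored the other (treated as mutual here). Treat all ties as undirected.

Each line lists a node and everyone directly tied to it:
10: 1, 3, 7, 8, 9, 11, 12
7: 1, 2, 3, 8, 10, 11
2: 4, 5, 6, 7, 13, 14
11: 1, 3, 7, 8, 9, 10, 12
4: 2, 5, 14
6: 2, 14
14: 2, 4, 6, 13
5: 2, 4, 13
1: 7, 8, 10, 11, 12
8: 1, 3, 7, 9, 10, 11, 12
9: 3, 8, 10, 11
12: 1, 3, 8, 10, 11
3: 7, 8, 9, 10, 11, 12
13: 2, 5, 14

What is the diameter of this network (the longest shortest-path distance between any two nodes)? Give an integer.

Eccentricity of each node (its greatest distance to any other): 1:3, 2:3, 3:3, 4:4, 5:4, 6:4, 7:2, 8:3, 9:4, 10:3, 11:3, 12:4, 13:4, 14:4.
The maximum eccentricity is 4, realized for instance by the pair 9–5 via 9 – 10 – 7 – 2 – 5. So the diameter is 4.

4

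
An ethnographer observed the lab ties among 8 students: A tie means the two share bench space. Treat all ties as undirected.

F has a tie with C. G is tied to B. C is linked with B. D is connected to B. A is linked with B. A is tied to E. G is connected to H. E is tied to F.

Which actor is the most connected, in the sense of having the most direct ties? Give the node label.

B

Degrees — A:2, B:4, C:2, D:1, E:2, F:2, G:2, H:1.
The maximum is 4, attained only by B.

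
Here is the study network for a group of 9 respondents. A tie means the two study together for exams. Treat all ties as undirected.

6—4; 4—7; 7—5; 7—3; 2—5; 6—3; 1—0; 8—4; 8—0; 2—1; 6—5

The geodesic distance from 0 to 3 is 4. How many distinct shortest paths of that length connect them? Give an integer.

2

The shortest distance is 4. The length-4 paths are: 0–8–4–7–3; 0–8–4–6–3.
That gives 2 distinct shortest paths.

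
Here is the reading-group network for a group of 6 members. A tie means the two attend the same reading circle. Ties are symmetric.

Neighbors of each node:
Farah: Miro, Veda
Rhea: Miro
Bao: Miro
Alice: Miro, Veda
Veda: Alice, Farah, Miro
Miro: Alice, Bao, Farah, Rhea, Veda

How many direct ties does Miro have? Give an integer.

Miro is directly tied to Alice, Bao, Farah, Rhea, and Veda. That is 5 neighbors, so the degree of Miro is 5.

5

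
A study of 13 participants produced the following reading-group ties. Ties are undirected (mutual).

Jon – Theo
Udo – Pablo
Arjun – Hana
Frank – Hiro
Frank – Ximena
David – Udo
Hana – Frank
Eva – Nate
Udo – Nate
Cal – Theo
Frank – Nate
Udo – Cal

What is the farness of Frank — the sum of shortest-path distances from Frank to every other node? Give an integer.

28

Distances from Frank: Arjun:2, Cal:3, David:3, Eva:2, Hana:1, Hiro:1, Jon:5, Nate:1, Pablo:3, Theo:4, Udo:2, Ximena:1.
Sum = 2 + 3 + 3 + 2 + 1 + 1 + 5 + 1 + 3 + 4 + 2 + 1 = 28.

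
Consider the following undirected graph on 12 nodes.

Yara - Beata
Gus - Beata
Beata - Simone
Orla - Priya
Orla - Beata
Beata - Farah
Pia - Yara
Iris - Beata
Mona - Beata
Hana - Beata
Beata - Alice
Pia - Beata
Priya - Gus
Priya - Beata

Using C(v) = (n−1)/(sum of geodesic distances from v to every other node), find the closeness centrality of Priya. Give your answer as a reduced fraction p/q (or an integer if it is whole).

Distances from Priya: Alice:2, Beata:1, Farah:2, Gus:1, Hana:2, Iris:2, Mona:2, Orla:1, Pia:2, Simone:2, Yara:2. Sum = 19.
n = 12, so closeness = 11/19.

11/19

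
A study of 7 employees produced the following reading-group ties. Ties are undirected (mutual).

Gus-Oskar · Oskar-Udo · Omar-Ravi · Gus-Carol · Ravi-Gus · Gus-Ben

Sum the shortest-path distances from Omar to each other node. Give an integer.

16

Distances from Omar: Ben:3, Carol:3, Gus:2, Oskar:3, Ravi:1, Udo:4.
Sum = 3 + 3 + 2 + 3 + 1 + 4 = 16.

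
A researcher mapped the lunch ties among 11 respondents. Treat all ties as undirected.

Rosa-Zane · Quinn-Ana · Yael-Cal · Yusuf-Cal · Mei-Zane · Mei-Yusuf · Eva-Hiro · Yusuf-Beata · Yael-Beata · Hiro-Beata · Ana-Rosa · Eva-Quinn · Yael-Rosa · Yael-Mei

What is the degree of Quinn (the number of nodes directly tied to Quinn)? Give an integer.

2

Quinn is directly tied to Ana and Eva. That is 2 neighbors, so the degree of Quinn is 2.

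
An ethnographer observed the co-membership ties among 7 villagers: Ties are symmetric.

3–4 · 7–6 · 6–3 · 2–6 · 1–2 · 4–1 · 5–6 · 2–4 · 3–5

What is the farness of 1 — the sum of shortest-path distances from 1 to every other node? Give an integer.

Distances from 1: 2:1, 3:2, 4:1, 5:3, 6:2, 7:3.
Sum = 1 + 2 + 1 + 3 + 2 + 3 = 12.

12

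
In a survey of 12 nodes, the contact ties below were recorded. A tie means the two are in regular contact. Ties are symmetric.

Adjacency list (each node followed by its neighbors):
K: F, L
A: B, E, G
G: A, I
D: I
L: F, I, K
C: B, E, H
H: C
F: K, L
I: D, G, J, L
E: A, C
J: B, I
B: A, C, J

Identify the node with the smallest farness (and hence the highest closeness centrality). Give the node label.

Farness (sum of distances to all others) for each node — A:26, B:25, C:31, D:32, E:32, F:37, G:25, H:41, I:22, J:24, K:37, L:28.
The smallest farness is 22, for I, so I has the highest closeness.

I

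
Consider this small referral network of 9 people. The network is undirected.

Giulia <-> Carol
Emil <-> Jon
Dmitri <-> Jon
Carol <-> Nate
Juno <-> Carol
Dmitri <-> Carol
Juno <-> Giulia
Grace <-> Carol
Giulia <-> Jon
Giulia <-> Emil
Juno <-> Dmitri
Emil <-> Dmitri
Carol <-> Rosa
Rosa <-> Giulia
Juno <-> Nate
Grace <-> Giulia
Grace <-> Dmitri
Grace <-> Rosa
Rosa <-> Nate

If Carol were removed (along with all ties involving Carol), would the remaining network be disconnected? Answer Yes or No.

Even without Carol, every remaining node can still reach every other (the residual graph is connected), so Carol is not a cut vertex.

No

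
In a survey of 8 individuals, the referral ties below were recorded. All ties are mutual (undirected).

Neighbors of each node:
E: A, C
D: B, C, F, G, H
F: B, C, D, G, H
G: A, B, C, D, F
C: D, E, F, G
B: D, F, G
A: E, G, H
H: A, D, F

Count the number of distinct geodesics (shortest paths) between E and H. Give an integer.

1

The shortest distance is 2, and the only length-2 path is E–A–H. So there is exactly 1 shortest path.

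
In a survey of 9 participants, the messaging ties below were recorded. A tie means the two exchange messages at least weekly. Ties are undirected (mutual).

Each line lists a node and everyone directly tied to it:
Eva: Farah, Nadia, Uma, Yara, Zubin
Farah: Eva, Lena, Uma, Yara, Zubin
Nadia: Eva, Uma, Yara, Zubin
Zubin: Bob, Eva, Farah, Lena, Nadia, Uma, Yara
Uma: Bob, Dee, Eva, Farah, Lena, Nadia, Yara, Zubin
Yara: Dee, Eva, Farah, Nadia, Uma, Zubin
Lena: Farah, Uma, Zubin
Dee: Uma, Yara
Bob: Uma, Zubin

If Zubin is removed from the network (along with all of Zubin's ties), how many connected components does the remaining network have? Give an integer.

1

Zubin's neighbors (Bob, Eva, Farah, Lena, Nadia, Uma, and Yara) remain reachable from one another through other ties, so the rest of the network stays in one piece.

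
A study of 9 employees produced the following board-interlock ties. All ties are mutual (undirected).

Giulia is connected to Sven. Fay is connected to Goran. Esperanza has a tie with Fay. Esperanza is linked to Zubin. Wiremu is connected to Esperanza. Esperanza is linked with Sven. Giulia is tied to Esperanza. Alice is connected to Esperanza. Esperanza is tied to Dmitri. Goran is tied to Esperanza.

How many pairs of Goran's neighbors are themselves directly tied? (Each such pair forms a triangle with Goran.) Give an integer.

1

Goran's neighbors: Esperanza and Fay.
Neighbor pairs that are themselves tied: Goran–Esperanza–Fay. Each forms one triangle with Goran, for 1 in total.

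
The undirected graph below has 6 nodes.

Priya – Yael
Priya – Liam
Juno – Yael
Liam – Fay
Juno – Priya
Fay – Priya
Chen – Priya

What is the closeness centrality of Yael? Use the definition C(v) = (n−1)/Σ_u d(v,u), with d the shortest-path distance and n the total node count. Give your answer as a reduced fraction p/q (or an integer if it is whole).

5/8

Distances from Yael: Chen:2, Fay:2, Juno:1, Liam:2, Priya:1. Sum = 8.
n = 6, so closeness = 5/8.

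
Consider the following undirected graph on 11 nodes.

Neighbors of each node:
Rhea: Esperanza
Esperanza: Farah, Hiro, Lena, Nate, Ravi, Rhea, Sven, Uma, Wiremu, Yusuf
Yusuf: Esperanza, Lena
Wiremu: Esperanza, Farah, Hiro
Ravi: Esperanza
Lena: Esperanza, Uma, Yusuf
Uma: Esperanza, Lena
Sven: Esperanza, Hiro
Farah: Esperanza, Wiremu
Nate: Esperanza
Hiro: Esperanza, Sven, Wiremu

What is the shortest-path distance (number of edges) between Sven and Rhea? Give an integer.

One shortest route is Sven – Esperanza – Rhea, which uses 2 edges, and Sven and Rhea are not directly tied, so nothing shorter exists. So d(Sven,Rhea) = 2.

2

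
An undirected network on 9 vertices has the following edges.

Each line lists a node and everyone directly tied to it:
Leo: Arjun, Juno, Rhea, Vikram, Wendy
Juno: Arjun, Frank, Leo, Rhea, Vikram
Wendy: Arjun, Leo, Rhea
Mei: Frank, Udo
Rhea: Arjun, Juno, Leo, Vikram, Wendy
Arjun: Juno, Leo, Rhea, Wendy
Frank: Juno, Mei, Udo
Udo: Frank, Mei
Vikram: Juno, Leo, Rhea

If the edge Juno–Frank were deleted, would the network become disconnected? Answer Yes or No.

Yes

Without the Juno–Frank edge there is no alternate route between Juno and Frank, so the network disconnects. It is a bridge.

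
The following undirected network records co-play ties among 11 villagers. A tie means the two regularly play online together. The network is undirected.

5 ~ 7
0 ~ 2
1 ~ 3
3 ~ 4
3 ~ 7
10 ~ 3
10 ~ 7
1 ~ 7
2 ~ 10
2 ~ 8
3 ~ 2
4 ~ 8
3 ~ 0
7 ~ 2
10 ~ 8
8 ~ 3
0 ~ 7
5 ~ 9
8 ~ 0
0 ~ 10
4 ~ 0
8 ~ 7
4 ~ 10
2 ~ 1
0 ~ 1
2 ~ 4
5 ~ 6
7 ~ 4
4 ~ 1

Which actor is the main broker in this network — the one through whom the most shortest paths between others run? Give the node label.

7

Unnormalized betweenness of each node: 0:2/5, 1:0, 2:2/5, 3:2/5, 4:2/5, 5:17, 6:0, 7:107/5, 8:0, 9:0, 10:0.
7 has the largest value, 107/5, making it the main broker — the node through which the most shortest paths run.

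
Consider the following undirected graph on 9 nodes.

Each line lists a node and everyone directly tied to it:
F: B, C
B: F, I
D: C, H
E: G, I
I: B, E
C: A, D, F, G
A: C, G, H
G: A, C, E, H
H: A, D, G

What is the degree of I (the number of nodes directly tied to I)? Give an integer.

2

I is directly tied to B and E. That is 2 neighbors, so the degree of I is 2.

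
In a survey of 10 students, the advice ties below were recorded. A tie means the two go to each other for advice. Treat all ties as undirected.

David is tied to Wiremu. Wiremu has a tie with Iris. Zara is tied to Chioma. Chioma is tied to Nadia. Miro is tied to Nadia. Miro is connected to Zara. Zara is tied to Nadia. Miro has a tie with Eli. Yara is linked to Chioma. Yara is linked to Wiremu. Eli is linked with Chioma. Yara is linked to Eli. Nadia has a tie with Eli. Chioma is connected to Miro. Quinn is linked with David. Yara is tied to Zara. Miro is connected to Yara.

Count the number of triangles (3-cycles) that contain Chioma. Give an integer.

Chioma's neighbors: Eli, Miro, Nadia, Yara, and Zara.
Neighbor pairs that are themselves tied: Chioma–Eli–Miro; Chioma–Eli–Nadia; Chioma–Eli–Yara; Chioma–Miro–Nadia; Chioma–Miro–Yara; Chioma–Miro–Zara; Chioma–Nadia–Zara; Chioma–Yara–Zara. Each forms one triangle with Chioma, for 8 in total.

8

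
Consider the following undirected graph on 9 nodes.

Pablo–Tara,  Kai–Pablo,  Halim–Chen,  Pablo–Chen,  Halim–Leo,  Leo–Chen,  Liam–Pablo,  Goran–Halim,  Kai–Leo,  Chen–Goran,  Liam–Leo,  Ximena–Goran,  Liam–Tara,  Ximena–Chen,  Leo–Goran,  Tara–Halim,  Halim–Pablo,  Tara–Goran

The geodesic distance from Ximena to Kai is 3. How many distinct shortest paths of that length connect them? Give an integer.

The shortest distance is 3. The length-3 paths are: Ximena–Goran–Leo–Kai; Ximena–Chen–Leo–Kai; Ximena–Chen–Pablo–Kai.
That gives 3 distinct shortest paths.

3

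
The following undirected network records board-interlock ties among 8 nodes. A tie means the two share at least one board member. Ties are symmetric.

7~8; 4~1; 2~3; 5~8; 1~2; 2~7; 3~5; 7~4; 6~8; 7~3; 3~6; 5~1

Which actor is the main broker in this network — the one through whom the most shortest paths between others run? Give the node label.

Unnormalized betweenness of each node: 1:2, 2:4/3, 3:25/6, 4:1/2, 5:5/2, 6:1/3, 7:29/6, 8:7/3.
7 has the largest value, 29/6, making it the main broker — the node through which the most shortest paths run.

7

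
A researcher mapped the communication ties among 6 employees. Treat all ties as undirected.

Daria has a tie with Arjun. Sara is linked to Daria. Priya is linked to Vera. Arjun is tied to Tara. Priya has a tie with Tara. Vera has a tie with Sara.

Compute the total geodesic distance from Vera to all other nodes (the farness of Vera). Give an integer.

Distances from Vera: Arjun:3, Daria:2, Priya:1, Sara:1, Tara:2.
Sum = 3 + 2 + 1 + 1 + 2 = 9.

9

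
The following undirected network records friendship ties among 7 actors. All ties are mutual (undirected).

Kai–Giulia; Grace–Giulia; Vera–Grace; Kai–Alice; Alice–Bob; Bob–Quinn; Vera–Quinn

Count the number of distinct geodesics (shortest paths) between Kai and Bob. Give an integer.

The shortest distance is 2, and the only length-2 path is Kai–Alice–Bob. So there is exactly 1 shortest path.

1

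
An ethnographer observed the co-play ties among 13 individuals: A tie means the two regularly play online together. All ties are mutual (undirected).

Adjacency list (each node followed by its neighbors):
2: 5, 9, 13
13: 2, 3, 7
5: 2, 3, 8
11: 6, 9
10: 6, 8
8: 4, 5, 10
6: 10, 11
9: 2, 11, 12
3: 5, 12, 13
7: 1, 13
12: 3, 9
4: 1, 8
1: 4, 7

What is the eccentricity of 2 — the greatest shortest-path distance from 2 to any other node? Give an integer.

Distances from 2: 1:3, 3:2, 4:3, 5:1, 6:3, 7:2, 8:2, 9:1, 10:3, 11:2, 12:2, 13:1.
The largest is 3 (to 1, 10, 4, and 6), so the eccentricity of 2 is 3.

3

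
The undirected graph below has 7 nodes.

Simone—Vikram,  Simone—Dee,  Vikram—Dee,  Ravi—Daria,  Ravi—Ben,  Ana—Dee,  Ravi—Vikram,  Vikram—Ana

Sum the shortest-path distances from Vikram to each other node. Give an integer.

Distances from Vikram: Ana:1, Ben:2, Daria:2, Dee:1, Ravi:1, Simone:1.
Sum = 1 + 2 + 2 + 1 + 1 + 1 = 8.

8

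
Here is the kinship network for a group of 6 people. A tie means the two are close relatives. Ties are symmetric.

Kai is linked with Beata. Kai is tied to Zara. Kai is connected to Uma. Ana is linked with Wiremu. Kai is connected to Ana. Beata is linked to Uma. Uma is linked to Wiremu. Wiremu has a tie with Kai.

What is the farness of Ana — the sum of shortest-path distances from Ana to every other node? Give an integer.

8

Distances from Ana: Beata:2, Kai:1, Uma:2, Wiremu:1, Zara:2.
Sum = 2 + 1 + 2 + 1 + 2 = 8.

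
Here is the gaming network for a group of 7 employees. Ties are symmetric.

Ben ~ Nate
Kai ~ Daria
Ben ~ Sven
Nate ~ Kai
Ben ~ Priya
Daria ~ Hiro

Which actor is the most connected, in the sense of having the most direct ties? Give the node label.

Ben

Degrees — Ben:3, Daria:2, Hiro:1, Kai:2, Nate:2, Priya:1, Sven:1.
The maximum is 3, attained only by Ben.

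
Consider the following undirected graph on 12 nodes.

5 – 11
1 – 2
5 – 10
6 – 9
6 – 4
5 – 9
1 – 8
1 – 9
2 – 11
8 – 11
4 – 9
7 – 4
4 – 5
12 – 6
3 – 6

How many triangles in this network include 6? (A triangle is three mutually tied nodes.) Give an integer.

6's neighbors: 3, 4, 9, and 12.
Neighbor pairs that are themselves tied: 6–4–9. Each forms one triangle with 6, for 1 in total.

1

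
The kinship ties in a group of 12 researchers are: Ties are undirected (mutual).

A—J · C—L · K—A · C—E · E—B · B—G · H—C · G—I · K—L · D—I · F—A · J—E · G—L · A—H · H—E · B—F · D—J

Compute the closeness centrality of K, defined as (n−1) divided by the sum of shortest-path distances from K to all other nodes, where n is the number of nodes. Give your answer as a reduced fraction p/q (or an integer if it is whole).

11/24

Distances from K: A:1, B:3, C:2, D:3, E:3, F:2, G:2, H:2, I:3, J:2, L:1. Sum = 24.
n = 12, so closeness = 11/24.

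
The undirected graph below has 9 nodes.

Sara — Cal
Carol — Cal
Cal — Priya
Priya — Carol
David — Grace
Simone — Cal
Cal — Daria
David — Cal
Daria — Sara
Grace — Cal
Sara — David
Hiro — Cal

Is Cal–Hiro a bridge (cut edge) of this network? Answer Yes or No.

Yes

Without the Cal–Hiro edge there is no alternate route between Cal and Hiro, so the network disconnects. It is a bridge.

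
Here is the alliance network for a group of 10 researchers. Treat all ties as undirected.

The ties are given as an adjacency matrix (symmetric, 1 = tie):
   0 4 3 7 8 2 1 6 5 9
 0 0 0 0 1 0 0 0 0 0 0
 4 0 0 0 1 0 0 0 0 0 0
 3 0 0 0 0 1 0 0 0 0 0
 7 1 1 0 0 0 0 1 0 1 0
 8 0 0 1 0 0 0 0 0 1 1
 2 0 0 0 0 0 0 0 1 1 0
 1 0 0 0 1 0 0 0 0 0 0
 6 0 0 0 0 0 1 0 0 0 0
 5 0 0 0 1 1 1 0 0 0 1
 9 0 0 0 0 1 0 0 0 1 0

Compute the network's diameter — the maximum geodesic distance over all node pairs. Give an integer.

4

Eccentricity of each node (its greatest distance to any other): 0:4, 1:4, 2:3, 3:4, 4:4, 5:2, 6:4, 7:3, 8:3, 9:3.
The maximum eccentricity is 4, realized for instance by the pair 0–3 via 0 – 7 – 5 – 8 – 3. So the diameter is 4.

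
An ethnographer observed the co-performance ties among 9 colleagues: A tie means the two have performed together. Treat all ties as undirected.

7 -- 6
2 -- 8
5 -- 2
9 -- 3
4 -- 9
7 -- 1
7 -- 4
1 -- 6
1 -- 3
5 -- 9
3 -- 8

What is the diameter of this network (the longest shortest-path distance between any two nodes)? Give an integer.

4

Eccentricity of each node (its greatest distance to any other): 1:3, 2:4, 3:2, 4:3, 5:4, 6:4, 7:4, 8:3, 9:3.
The maximum eccentricity is 4, realized for instance by the pair 2–7 via 2 – 5 – 9 – 4 – 7. So the diameter is 4.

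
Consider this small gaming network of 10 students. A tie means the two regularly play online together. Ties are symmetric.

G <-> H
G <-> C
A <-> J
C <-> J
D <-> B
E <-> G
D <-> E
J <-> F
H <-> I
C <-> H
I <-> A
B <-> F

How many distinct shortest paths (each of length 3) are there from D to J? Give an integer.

1

The shortest distance is 3, and the only length-3 path is D–B–F–J. So there is exactly 1 shortest path.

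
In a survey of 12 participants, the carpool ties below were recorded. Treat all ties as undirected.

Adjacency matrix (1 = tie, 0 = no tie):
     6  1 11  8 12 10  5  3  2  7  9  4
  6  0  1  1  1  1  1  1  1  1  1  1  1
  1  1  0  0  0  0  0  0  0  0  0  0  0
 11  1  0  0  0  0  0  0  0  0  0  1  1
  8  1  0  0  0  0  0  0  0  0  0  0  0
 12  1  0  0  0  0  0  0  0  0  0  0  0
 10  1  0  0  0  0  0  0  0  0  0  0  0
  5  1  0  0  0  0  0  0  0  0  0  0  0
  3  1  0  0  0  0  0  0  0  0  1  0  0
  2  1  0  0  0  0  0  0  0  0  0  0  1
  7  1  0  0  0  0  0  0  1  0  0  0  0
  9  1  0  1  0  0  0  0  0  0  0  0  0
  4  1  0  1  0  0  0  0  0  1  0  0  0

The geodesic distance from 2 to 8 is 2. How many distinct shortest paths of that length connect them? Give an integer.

1

The shortest distance is 2, and the only length-2 path is 2–6–8. So there is exactly 1 shortest path.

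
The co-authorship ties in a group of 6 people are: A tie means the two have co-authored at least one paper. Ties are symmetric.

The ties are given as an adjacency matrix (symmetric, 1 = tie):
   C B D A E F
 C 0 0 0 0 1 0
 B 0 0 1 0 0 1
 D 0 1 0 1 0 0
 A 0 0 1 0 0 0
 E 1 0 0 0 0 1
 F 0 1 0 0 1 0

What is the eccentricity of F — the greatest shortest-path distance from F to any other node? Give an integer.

3

Distances from F: A:3, B:1, C:2, D:2, E:1.
The largest is 3 (to A), so the eccentricity of F is 3.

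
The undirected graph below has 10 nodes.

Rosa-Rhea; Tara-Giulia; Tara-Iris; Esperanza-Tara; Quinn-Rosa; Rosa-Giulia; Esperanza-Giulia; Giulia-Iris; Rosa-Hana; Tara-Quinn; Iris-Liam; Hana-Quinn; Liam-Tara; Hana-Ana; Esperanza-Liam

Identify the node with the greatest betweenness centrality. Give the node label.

Unnormalized betweenness of each node: Ana:0, Esperanza:5/6, Giulia:53/6, Hana:8, Iris:5/6, Liam:1/3, Quinn:15/2, Rhea:0, Rosa:25/2, Tara:55/6.
Rosa has the largest value, 25/2, making it the main broker — the node through which the most shortest paths run.

Rosa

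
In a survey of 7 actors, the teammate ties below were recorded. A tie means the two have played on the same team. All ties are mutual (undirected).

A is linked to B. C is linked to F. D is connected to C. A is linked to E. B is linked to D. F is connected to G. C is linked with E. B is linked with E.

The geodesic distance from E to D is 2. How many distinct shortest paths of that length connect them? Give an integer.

2

The shortest distance is 2. The length-2 paths are: E–B–D; E–C–D.
That gives 2 distinct shortest paths.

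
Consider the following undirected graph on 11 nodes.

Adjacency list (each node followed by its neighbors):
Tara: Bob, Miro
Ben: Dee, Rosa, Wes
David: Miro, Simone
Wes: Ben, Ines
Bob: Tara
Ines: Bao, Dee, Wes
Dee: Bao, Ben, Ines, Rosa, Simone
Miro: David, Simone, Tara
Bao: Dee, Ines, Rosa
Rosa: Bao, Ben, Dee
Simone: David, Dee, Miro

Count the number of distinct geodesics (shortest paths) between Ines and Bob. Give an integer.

1

The shortest distance is 5, and the only length-5 path is Ines–Dee–Simone–Miro–Tara–Bob. So there is exactly 1 shortest path.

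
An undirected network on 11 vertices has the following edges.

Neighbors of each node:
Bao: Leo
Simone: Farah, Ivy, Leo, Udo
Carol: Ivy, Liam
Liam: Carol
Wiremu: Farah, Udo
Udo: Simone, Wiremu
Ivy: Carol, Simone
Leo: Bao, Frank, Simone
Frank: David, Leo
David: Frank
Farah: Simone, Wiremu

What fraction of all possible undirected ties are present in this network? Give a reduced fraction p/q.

1/5

There are 11 edges and 11 nodes, so the maximum possible is C(11,2) = 55.
Density = 11/55 = 1/5.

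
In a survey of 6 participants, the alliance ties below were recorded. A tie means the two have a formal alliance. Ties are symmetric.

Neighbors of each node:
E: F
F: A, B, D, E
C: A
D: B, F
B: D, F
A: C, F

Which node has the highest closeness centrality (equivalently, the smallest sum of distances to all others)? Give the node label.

F

Farness (sum of distances to all others) for each node — A:8, B:9, C:12, D:9, E:10, F:6.
The smallest farness is 6, for F, so F has the highest closeness.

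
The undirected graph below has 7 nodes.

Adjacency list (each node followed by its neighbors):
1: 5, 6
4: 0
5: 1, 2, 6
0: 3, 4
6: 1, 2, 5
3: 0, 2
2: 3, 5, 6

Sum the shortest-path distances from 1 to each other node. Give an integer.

16

Distances from 1: 0:4, 2:2, 3:3, 4:5, 5:1, 6:1.
Sum = 4 + 2 + 3 + 5 + 1 + 1 = 16.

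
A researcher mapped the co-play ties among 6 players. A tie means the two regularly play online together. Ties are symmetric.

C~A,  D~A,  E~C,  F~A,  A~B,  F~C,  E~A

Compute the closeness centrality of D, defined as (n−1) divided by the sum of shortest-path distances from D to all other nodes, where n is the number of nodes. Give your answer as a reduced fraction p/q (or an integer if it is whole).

Distances from D: A:1, B:2, C:2, E:2, F:2. Sum = 9.
n = 6, so closeness = 5/9.

5/9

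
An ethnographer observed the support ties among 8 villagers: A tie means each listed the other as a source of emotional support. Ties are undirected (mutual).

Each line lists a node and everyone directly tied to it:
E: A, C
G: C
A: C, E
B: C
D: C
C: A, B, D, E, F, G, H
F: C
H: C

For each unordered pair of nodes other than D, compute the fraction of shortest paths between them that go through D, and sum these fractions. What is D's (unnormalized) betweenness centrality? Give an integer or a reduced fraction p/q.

No shortest path between any pair of other nodes passes through D.
Summing the contributions gives betweenness(D) = 0.

0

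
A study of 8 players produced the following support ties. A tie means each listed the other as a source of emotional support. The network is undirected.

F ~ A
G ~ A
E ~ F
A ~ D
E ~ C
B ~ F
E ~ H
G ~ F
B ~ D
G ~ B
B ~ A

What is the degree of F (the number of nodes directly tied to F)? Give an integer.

4

F is directly tied to A, B, E, and G. That is 4 neighbors, so the degree of F is 4.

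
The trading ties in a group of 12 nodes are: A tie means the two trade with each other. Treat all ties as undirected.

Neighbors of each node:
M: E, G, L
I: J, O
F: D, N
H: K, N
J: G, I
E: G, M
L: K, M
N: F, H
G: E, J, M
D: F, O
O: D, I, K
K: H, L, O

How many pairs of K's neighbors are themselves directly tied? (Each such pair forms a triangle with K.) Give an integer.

K's neighbors are H, L, and O, but none of them are tied to each other, so no triangle contains K.

0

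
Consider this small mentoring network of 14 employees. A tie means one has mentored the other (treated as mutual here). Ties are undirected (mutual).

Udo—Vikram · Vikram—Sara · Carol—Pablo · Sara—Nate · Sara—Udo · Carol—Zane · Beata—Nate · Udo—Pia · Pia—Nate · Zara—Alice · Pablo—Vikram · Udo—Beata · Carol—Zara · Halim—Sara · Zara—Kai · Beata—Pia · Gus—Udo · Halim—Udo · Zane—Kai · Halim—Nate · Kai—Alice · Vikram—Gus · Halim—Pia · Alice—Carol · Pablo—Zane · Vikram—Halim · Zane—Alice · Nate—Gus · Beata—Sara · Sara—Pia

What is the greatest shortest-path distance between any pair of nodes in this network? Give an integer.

Eccentricity of each node (its greatest distance to any other): Alice:5, Beata:5, Carol:4, Gus:4, Halim:4, Kai:5, Nate:5, Pablo:3, Pia:5, Sara:4, Udo:4, Vikram:3, Zane:4, Zara:5.
The maximum eccentricity is 5, realized for instance by the pair Zara–Pia via Zara – Carol – Pablo – Vikram – Halim – Pia. So the diameter is 5.

5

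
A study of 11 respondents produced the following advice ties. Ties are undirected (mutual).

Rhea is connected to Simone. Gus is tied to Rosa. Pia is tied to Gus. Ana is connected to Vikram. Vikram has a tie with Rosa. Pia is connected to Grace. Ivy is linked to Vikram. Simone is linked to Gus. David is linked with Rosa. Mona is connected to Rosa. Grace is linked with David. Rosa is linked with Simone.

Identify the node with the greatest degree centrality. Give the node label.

Rosa

Degrees — Ana:1, David:2, Grace:2, Gus:3, Ivy:1, Mona:1, Pia:2, Rhea:1, Rosa:5, Simone:3, Vikram:3.
The maximum is 5, attained only by Rosa.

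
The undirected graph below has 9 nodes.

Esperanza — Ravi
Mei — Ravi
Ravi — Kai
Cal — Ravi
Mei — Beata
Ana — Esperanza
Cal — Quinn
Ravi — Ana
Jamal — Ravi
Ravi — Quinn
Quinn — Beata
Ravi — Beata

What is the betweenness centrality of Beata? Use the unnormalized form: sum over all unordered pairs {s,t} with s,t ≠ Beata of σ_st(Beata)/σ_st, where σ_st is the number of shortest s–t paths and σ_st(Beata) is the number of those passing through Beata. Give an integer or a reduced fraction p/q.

1/2

Pairs whose geodesics pass through Beata — Mei–Quinn: 1/2.
All other pairs contribute 0.
Summing the contributions gives betweenness(Beata) = 1/2.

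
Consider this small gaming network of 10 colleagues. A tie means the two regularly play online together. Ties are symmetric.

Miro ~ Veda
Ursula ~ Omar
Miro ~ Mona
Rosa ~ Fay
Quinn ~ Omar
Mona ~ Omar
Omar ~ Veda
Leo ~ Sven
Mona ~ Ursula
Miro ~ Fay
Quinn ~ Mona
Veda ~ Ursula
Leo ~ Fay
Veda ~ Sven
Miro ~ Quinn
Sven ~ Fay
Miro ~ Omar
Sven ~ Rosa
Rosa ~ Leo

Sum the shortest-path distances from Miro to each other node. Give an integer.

13

Distances from Miro: Fay:1, Leo:2, Mona:1, Omar:1, Quinn:1, Rosa:2, Sven:2, Ursula:2, Veda:1.
Sum = 1 + 2 + 1 + 1 + 1 + 2 + 2 + 2 + 1 = 13.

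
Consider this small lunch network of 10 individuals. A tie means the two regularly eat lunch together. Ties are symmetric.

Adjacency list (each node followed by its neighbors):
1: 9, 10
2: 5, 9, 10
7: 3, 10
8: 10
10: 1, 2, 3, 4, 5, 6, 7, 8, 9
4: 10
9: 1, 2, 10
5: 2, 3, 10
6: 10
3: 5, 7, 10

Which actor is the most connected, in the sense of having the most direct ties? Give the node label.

10

Degrees — 1:2, 2:3, 3:3, 4:1, 5:3, 6:1, 7:2, 8:1, 9:3, 10:9.
The maximum is 9, attained only by 10.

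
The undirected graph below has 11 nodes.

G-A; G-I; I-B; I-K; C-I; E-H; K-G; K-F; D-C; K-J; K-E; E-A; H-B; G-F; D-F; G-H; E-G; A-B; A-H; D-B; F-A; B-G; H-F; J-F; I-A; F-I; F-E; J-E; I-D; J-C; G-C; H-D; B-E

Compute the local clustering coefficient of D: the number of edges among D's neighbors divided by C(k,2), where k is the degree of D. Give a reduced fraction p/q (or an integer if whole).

1/2

D's neighbors: B, C, F, H, and I (k = 5).
Possible neighbor pairs: C(5,2) = 10. Edges among them: B–H, B–I, C–I, F–H, F–I → e = 5.
Clustering(D) = 5/10 = 1/2.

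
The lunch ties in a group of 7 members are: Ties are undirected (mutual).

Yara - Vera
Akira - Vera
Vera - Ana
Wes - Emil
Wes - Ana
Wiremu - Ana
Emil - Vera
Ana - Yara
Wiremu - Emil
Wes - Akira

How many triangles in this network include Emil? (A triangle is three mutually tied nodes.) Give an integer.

Emil's neighbors are Vera, Wes, and Wiremu, but none of them are tied to each other, so no triangle contains Emil.

0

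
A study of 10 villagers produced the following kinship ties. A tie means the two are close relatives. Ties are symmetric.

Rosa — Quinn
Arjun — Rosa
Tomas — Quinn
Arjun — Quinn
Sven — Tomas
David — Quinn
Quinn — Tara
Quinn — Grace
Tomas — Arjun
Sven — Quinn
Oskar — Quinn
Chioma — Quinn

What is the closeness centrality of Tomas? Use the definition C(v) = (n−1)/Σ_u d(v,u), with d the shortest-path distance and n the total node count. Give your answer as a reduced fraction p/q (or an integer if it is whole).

Distances from Tomas: Arjun:1, Chioma:2, David:2, Grace:2, Oskar:2, Quinn:1, Rosa:2, Sven:1, Tara:2. Sum = 15.
n = 10, so closeness = 9/15 = 3/5.

3/5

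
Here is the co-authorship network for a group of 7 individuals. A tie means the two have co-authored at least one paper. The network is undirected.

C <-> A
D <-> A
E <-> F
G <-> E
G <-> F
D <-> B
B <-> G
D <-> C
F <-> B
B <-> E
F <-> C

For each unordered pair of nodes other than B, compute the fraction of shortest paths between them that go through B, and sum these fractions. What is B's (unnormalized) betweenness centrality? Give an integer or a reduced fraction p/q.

Pairs whose geodesics pass through B — A–E: 1/2; A–G: 1/2; D–E: 1; D–F: 1/2; D–G: 1.
All other pairs contribute 0.
Summing the contributions gives betweenness(B) = 7/2.

7/2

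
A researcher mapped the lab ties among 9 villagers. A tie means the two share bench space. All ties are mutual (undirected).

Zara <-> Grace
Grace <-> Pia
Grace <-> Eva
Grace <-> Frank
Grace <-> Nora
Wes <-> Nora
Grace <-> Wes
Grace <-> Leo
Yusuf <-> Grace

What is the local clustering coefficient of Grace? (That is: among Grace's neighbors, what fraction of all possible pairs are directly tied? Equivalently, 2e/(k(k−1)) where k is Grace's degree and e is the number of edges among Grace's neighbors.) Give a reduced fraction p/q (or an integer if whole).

1/28

Grace's neighbors: Eva, Frank, Leo, Nora, Pia, Wes, Yusuf, and Zara (k = 8).
Possible neighbor pairs: C(8,2) = 28. Edges among them: Nora–Wes → e = 1.
Clustering(Grace) = 1/28.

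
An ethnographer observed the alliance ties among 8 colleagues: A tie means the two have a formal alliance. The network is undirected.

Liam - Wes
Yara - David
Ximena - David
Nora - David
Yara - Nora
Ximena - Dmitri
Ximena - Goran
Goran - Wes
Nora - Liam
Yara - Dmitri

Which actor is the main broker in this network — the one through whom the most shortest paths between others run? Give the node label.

Ximena

Unnormalized betweenness of each node: David:3, Dmitri:1, Goran:3, Liam:3, Nora:5, Wes:2, Ximena:11/2, Yara:5/2.
Ximena has the largest value, 11/2, making it the main broker — the node through which the most shortest paths run.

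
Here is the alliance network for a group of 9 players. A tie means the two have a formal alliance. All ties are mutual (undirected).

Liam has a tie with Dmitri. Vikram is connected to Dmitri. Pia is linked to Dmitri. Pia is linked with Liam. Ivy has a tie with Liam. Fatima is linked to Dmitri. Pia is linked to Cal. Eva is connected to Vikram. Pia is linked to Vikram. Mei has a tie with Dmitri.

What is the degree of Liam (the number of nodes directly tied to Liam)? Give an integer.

3

Liam is directly tied to Dmitri, Ivy, and Pia. That is 3 neighbors, so the degree of Liam is 3.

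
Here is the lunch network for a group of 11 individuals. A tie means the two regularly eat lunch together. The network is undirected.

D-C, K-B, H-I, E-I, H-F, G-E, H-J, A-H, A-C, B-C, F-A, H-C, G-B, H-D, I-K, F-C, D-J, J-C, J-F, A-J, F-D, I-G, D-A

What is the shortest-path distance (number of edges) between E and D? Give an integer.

3

One shortest route is E – I – H – D, which uses 3 edges, and at distance 2 from E we only reach {B, H, K}, which does not include D. So d(E,D) = 3.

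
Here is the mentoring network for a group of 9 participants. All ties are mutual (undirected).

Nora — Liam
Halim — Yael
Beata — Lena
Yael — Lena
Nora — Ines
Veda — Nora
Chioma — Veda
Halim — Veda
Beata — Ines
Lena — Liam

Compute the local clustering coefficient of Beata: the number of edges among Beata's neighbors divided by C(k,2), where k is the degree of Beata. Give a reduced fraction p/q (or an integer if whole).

Beata's neighbors: Ines and Lena (k = 2).
Possible neighbor pairs: C(2,2) = 1. Edges among them: none → e = 0.
Clustering(Beata) = 0/1.

0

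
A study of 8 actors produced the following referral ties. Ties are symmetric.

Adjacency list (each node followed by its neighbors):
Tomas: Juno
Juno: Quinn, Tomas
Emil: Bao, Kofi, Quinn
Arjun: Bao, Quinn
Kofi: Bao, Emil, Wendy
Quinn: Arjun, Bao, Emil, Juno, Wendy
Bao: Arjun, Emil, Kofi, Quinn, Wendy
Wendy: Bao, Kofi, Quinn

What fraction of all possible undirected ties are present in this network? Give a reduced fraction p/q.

3/7

There are 12 edges and 8 nodes, so the maximum possible is C(8,2) = 28.
Density = 12/28 = 3/7.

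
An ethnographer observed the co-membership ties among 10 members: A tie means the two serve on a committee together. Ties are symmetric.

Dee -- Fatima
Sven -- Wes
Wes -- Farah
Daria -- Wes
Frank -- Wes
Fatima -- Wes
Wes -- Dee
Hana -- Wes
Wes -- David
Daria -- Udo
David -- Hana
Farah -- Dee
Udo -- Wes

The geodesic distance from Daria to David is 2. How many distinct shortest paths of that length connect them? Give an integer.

1

The shortest distance is 2, and the only length-2 path is Daria–Wes–David. So there is exactly 1 shortest path.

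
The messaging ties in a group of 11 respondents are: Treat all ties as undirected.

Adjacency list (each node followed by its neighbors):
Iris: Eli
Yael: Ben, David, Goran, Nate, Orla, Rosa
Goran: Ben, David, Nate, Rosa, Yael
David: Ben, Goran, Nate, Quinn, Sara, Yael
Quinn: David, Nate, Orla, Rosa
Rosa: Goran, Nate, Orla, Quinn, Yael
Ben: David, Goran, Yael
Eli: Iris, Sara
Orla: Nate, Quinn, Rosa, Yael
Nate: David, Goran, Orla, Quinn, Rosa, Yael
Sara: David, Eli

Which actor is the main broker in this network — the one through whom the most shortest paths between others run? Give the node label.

Unnormalized betweenness of each node: Ben:0, David:275/12, Eli:9, Goran:11/6, Iris:0, Nate:13/4, Orla:1/4, Quinn:7/3, Rosa:11/12, Sara:16, Yael:9/2.
David has the largest value, 275/12, making it the main broker — the node through which the most shortest paths run.

David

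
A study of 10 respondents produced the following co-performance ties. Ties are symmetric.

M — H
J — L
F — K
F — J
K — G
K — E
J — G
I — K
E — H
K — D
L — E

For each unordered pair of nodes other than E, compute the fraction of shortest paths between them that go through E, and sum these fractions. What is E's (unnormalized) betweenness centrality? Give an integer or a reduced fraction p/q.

Pairs whose geodesics pass through E — M–K: 1; M–L: 1; M–G: 1; M–J: 1; M–F: 1; M–I: 1; M–D: 1; K–L: 1; K–H: 1; L–H: 1; L–I: 1; L–D: 1; G–H: 1; H–J: 1 … (+3 more pairs).
All other pairs contribute 0.
Summing the contributions gives betweenness(E) = 17.

17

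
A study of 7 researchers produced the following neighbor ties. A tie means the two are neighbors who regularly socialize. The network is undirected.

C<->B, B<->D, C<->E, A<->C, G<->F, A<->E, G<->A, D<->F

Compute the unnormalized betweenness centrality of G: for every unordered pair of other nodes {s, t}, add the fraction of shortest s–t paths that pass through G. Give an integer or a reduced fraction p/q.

Pairs whose geodesics pass through G — A–D: 1/2; A–F: 1; E–F: 1; C–F: 1/2.
All other pairs contribute 0.
Summing the contributions gives betweenness(G) = 3.

3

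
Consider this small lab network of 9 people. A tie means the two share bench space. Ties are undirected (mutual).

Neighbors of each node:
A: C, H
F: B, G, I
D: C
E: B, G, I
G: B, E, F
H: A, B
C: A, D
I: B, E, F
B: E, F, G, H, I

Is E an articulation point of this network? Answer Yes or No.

No

Even without E, every remaining node can still reach every other (the residual graph is connected), so E is not a cut vertex.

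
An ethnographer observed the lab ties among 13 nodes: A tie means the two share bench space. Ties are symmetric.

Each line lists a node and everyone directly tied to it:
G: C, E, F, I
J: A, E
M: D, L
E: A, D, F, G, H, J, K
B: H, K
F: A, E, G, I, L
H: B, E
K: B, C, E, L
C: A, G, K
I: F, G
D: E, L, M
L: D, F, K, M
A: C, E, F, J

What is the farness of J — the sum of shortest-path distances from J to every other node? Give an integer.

Distances from J: A:1, B:3, C:2, D:2, E:1, F:2, G:2, H:2, I:3, K:2, L:3, M:3.
Sum = 1 + 3 + 2 + 2 + 1 + 2 + 2 + 2 + 3 + 2 + 3 + 3 = 26.

26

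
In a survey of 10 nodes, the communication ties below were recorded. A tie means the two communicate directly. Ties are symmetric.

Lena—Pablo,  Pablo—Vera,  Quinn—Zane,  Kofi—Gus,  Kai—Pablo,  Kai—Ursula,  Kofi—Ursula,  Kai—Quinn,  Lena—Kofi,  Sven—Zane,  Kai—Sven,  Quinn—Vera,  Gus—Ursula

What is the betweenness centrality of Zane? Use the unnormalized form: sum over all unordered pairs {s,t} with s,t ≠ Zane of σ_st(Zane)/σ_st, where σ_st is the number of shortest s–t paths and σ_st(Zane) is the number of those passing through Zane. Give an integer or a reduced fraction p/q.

Pairs whose geodesics pass through Zane — Sven–Quinn: 1/2; Sven–Vera: 1/3.
All other pairs contribute 0.
Summing the contributions gives betweenness(Zane) = 5/6.

5/6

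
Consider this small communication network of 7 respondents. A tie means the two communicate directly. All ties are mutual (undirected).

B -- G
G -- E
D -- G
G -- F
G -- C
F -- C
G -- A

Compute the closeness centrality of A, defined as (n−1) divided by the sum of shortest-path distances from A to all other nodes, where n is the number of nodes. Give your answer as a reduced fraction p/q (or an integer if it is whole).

6/11

Distances from A: B:2, C:2, D:2, E:2, F:2, G:1. Sum = 11.
n = 7, so closeness = 6/11.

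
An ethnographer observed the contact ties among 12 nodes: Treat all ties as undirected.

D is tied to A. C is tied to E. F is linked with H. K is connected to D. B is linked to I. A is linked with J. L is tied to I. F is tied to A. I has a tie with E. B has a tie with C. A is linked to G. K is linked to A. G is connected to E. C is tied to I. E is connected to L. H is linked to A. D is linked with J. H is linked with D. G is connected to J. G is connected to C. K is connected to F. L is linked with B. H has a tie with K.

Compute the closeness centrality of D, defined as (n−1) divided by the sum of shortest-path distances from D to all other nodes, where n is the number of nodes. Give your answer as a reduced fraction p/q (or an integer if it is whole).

11/26

Distances from D: A:1, B:4, C:3, E:3, F:2, G:2, H:1, I:4, J:1, K:1, L:4. Sum = 26.
n = 12, so closeness = 11/26.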